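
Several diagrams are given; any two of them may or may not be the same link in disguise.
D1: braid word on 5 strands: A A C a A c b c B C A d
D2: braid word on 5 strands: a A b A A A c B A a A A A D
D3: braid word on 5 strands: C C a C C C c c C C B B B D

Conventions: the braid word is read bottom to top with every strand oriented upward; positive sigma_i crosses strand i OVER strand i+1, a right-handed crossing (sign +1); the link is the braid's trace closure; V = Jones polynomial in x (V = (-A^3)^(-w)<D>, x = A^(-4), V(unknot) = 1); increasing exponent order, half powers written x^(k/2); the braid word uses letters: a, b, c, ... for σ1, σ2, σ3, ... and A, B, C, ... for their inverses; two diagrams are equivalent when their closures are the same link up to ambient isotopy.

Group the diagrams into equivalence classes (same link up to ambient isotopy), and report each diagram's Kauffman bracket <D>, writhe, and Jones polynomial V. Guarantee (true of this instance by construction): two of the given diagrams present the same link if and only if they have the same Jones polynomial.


grouping into links: {D1} | {D2} | {D3}
V(D1) = -x^-4 + x^-3 + x^-1  (w -2, c 12, <D> = A^-2 + A^6 - A^10)
V(D2) = x^-8 - 2x^-7 + x^-6 - 2x^-5 + 2x^-4 + x^-2  [14 crossings, <D> = A^-10 + 2A^-2 - 2A^2 + A^6 - 2A^10 + A^14, w = -6]
V(D3) = x^-11 - 2x^-10 + 2x^-9 - 3x^-8 + 2x^-7 - 2x^-6 + 2x^-5 + x^-3  [14 crossings, <D> = A^-12 + 2A^-4 - 2 + 2A^4 - 3A^8 + 2A^12 - 2A^16 + A^20, w = -8]
why: 3 classes among 3 diagrams; unequal V(x) rules out equality


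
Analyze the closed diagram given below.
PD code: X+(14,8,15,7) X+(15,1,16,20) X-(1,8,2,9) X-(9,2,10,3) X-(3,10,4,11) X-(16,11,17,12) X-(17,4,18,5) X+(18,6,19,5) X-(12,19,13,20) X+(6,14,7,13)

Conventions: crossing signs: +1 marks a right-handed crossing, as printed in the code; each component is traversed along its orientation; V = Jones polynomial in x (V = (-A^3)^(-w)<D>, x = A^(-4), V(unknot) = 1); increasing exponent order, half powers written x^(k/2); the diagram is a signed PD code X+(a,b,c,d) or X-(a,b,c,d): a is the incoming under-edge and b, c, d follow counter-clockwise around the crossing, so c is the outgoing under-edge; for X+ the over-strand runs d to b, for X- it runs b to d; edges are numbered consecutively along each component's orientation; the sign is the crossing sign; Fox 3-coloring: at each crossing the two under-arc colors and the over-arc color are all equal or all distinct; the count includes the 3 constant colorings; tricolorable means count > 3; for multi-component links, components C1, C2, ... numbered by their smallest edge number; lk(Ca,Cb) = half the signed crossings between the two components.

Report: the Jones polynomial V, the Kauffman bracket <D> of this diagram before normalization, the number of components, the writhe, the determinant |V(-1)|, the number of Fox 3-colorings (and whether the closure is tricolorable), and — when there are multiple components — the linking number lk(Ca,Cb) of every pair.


Jones polynomial: V(x) = x^-5 - 2x^-4 + 2x^-3 - 2x^-2 + 2x^-1 - 1 + x
<D> = A^-10 - A^-6 + 2A^-2 - 2A^2 + 2A^6 - 2A^10 + A^14; writhe -2
components 1, writhe -2 (10 crossings)
3-colorings: 3 of 3^10, det 11 — not tricolorable
note: w = -2 shifts under R1 moves; the (-A^3)^(2) factor cancels that in V


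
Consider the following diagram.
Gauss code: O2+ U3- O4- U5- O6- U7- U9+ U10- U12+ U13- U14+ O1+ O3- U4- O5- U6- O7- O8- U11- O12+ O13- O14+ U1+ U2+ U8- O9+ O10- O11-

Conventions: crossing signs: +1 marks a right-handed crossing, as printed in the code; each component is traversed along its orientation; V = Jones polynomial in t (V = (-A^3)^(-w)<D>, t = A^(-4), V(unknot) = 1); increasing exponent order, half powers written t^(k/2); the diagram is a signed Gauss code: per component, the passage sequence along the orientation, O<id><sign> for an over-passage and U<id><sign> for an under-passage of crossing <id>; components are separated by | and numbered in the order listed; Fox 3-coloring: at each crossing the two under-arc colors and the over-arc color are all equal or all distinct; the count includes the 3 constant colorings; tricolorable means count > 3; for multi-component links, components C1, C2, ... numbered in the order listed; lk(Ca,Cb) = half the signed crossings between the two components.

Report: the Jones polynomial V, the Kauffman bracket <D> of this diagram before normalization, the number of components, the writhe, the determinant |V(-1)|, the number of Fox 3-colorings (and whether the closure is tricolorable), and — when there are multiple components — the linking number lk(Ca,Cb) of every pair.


V = t^-8 - 2t^-7 + 2t^-6 - 3t^-5 + 3t^-4 - 2t^-3 + 2t^-2 - t^-1 + 1
<D> = A^-12 - A^-8 + 2A^-4 - 2 + 3A^4 - 3A^8 + 2A^12 - 2A^16 + A^20 (w = -4)
1 component over 14 crossings, w = -4
3 Fox colorings among 3^14, |V(-1)| = 17: not tricolorable
why: the span of V is 8, forcing >= 8 crossings in any diagram


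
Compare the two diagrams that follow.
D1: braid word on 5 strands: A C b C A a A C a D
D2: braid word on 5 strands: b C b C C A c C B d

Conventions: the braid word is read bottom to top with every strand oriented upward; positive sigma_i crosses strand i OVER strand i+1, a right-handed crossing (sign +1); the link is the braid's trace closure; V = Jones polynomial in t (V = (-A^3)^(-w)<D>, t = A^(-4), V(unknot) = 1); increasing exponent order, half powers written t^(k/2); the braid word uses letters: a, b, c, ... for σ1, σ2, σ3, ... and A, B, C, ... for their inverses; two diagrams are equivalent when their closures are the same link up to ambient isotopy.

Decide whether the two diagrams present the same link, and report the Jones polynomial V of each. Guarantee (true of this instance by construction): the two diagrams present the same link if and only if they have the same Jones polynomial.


equivalent: yes
D1 (bracket A^-8 + 1 - A^4; 10 crossings at w = -4): V = -t^-4 + t^-3 + t^-1
V(D2) = -t^-4 + t^-3 + t^-1  [10 crossings, <D> = A^-2 + A^6 - A^10, w = -2]
observation: one V(t) for all 2 diagrams — one class (guaranteed)


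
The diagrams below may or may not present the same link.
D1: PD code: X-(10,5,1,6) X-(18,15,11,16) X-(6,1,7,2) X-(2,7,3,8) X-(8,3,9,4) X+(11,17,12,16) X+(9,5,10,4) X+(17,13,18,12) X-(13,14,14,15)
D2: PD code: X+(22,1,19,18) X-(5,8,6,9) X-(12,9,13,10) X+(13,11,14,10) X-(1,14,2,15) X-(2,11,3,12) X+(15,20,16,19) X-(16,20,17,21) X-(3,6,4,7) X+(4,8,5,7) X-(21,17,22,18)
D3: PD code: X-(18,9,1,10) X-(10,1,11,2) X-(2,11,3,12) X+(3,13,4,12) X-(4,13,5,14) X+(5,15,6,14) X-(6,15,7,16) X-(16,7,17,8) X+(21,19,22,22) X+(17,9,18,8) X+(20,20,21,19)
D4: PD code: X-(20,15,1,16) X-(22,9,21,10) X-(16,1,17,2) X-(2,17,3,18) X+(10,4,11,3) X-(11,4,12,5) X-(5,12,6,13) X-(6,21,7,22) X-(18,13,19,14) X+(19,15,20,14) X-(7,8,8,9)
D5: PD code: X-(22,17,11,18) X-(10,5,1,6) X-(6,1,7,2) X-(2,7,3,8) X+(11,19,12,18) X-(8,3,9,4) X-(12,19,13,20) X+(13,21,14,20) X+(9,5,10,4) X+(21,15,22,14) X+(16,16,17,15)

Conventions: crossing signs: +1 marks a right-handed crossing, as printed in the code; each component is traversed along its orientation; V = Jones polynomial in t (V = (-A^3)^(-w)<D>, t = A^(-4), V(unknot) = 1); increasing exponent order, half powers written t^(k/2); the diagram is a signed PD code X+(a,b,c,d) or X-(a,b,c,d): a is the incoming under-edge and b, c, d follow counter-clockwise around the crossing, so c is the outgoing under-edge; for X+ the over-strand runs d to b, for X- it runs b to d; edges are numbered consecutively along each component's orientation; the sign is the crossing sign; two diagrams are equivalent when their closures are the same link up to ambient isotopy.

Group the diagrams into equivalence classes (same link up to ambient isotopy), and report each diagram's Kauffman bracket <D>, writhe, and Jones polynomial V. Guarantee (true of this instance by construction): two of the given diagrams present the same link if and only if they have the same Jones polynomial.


classes: {D1, D3, D5} | {D2} | {D4}
V(D1) = t^(-9/2) - t^(-5/2) - t^(-3/2) - t^(-1/2)  [9 crossings, <D> = A^-7 + A^-3 + A - A^9, w = -3]
V(D2) = -t^(-1/2) - t^(1/2)  [11 crossings, <D> = A^-11 + A^-7, w = -3]
V(D3) = t^(-9/2) - t^(-5/2) - t^(-3/2) - t^(-1/2)  [11 crossings, <D> = A^-1 + A^3 + A^7 - A^15, w = -1]
V(D4) = t^(-13/2) - t^(-11/2) + t^(-9/2) - 2t^(-7/2) - t^(-3/2)  (w -7, c 11, <D> = A^-15 + 2A^-7 - A^-3 + A - A^5)
V(D5) = t^(-9/2) - t^(-5/2) - t^(-3/2) - t^(-1/2)  [11 crossings, <D> = A^-1 + A^3 + A^7 - A^15, w = -1]
insight: 3 classes among 5 diagrams; unequal V(t) rules out equality


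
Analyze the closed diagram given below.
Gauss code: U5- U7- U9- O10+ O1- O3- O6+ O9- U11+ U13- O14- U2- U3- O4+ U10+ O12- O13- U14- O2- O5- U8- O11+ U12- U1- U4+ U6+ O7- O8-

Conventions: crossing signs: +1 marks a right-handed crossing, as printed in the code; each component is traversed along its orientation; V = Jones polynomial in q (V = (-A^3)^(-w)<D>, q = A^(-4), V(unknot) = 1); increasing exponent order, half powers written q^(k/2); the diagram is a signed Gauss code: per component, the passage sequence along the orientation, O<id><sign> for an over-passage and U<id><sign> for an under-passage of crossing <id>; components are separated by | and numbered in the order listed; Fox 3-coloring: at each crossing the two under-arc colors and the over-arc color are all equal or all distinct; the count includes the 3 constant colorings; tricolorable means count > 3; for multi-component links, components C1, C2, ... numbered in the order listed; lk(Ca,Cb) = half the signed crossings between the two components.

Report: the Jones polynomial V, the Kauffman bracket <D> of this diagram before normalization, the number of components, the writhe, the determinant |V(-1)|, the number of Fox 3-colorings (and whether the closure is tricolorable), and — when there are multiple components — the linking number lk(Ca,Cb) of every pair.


V(q) = -q^-4 + q^-3 + q^-1
bracket: A^-14 + A^-6 - A^-2, w = -6
1 component, writhe -6, over 14 crossings
det 3, colorings 9 of 3^14 — tricolorable
observation: w = -6 (over 14 crossings) is diagram-only; (-A^3)^(6) removes it from V


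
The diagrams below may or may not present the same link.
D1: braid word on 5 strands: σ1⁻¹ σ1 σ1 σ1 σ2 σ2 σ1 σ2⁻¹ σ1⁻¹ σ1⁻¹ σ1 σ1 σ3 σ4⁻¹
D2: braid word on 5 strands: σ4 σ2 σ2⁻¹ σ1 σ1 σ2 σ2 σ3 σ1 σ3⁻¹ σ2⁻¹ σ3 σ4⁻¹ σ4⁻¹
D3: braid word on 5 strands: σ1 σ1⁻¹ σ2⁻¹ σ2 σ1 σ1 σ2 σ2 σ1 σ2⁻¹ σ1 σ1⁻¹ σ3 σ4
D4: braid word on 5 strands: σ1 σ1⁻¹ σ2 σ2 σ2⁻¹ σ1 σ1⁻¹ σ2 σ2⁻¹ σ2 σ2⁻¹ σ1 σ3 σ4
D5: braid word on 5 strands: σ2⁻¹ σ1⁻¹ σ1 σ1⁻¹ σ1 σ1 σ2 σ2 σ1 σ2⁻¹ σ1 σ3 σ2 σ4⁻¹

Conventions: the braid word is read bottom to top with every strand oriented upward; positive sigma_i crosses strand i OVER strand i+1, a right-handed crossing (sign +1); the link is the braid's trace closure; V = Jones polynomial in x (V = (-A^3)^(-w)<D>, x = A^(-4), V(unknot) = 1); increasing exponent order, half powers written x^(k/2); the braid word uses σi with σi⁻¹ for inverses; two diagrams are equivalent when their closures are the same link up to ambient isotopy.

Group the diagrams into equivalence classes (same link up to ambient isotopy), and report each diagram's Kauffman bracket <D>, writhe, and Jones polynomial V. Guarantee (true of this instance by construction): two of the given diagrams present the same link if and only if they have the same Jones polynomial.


grouping into links: {D1, D2, D3, D5} | {D4}
V(D1) = x - x^2 + 2x^3 - x^4 + x^5 - x^6  (w +4, c 14, <D> = -A^-12 + A^-8 - A^-4 + 2 - A^4 + A^8)
V(D2) = x - x^2 + 2x^3 - x^4 + x^5 - x^6  (w +4, c 14, <D> = -A^-12 + A^-8 - A^-4 + 2 - A^4 + A^8)
V(D3) = x - x^2 + 2x^3 - x^4 + x^5 - x^6  [14 crossings, <D> = -A^-6 + A^-2 - A^2 + 2A^6 - A^10 + A^14, w = +6]
V(D4) = 1  (w +4, c 14, <D> = A^12)
V(D5) = x - x^2 + 2x^3 - x^4 + x^5 - x^6  [14 crossings, <D> = -A^-12 + A^-8 - A^-4 + 2 - A^4 + A^8, w = +4]
key observation: 2 values of V(x) split the 5 diagrams


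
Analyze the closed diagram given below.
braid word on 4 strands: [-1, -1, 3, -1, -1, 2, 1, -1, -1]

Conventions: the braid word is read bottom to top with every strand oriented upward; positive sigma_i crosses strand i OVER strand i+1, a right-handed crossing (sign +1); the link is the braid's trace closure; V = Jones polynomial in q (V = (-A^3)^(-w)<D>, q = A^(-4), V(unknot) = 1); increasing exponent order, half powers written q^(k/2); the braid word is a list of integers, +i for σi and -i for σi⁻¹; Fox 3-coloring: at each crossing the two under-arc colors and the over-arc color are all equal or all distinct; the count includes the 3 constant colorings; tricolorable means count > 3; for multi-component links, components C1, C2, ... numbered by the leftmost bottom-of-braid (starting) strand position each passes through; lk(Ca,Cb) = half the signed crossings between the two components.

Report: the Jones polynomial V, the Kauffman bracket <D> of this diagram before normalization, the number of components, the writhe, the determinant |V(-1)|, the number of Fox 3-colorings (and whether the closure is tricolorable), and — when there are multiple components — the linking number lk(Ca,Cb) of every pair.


V = -q^-7 + q^-6 - q^-5 + q^-4 + q^-2
<D> = -A^-1 - A^7 + A^11 - A^15 + A^19 (w = -3)
1 component over 9 crossings, w = -3
3 Fox colorings among 3^9, |V(-1)| = 5: not tricolorable
why: inverse pairs cancel, leaving σ1⁻¹ σ1⁻¹ σ3 σ1⁻¹ σ1⁻¹ σ2 σ1⁻¹


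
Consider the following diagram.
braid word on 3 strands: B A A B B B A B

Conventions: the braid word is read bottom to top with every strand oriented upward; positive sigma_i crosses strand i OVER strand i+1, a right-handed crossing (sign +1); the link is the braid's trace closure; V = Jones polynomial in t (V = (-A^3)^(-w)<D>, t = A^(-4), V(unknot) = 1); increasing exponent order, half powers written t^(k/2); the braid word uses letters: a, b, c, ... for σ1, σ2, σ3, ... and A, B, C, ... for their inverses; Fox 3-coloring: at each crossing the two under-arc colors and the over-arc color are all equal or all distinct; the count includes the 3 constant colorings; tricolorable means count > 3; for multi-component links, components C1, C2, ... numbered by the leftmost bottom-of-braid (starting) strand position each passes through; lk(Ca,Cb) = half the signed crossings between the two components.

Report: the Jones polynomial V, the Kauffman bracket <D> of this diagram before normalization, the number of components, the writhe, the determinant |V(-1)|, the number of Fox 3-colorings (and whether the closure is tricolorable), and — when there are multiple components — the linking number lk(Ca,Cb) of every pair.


Jones polynomial: V(t) = -t^-8 + t^-5 + t^-3
<D> = A^-12 + A^-4 - A^8; writhe -8
components 1, writhe -8 (8 crossings)
3-colorings: 9 of 3^8, det 3 — tricolorable
note: det 3 = |V(-1)|; divisible by 3, so tricolorable


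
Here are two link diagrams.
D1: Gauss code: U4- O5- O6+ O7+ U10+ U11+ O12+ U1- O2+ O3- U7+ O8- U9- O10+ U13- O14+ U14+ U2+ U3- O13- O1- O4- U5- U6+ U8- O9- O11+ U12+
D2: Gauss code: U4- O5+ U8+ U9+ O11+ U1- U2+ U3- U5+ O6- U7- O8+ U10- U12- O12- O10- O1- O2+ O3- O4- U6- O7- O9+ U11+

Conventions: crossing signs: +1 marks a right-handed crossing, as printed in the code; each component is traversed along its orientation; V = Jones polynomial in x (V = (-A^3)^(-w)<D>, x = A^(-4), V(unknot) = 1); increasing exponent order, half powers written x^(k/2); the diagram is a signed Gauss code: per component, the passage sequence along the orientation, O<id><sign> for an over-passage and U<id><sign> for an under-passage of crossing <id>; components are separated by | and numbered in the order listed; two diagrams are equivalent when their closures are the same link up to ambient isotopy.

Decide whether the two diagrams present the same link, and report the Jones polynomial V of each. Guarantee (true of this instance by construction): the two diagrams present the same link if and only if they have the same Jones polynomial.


same link: yes
V(D1) = -x^-3 + x^-2 - x^-1 + 3 - x + x^2 - x^3  [14 crossings, <D> = -A^-12 + A^-8 - A^-4 + 3 - A^4 + A^8 - A^12, w = 0]
V(D2) = -x^-3 + x^-2 - x^-1 + 3 - x + x^2 - x^3  [12 crossings, <D> = -A^-18 + A^-14 - A^-10 + 3A^-6 - A^-2 + A^2 - A^6, w = -2]
insight: from 14 to 12 crossings by R-moves: one link, two diagrams


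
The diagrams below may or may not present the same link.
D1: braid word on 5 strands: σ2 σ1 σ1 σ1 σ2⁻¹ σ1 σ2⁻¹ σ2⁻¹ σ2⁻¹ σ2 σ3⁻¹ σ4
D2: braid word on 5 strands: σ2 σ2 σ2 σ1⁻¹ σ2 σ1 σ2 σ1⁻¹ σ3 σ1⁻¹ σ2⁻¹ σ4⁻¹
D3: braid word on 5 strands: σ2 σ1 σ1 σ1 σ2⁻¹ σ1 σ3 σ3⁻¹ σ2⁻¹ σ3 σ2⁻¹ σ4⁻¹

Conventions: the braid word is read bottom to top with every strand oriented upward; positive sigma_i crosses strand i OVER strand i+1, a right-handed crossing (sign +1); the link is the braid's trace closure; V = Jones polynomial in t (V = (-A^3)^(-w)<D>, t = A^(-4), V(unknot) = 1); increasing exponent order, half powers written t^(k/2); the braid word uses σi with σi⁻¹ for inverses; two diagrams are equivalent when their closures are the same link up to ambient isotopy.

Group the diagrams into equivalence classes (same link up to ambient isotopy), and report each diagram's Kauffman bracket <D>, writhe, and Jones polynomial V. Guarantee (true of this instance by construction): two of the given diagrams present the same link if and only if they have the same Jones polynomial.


classes: {D1, D3} | {D2}
V(D1) = t^-1 - 1 + 2t - 2t^2 + 2t^3 - 2t^4 + t^5  [12 crossings, <D> = A^-14 - 2A^-10 + 2A^-6 - 2A^-2 + 2A^2 - A^6 + A^10, w = +2]
D2 (bracket -A^-10 + A^-6 + A^2; 12 crossings at w = +2): V = t + t^3 - t^4
V(D3) = t^-1 - 1 + 2t - 2t^2 + 2t^3 - 2t^4 + t^5  (w +2, c 12, <D> = A^-14 - 2A^-10 + 2A^-6 - 2A^-2 + 2A^2 - A^6 + A^10)
insight: comparing 3 Jones polynomials yields 2 groups


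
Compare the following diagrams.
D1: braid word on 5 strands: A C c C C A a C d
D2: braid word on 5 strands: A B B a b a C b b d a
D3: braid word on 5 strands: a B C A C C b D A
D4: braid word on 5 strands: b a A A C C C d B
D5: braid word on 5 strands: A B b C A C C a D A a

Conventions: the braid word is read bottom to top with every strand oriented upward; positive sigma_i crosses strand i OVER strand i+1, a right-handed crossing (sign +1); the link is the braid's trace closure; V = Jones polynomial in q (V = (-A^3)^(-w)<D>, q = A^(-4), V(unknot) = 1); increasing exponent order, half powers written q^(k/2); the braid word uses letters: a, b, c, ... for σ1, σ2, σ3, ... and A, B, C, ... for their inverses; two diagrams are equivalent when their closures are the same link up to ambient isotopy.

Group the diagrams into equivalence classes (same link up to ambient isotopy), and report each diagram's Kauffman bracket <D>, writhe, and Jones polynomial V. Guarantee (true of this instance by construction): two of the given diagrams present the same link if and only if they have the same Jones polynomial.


classes: {D1, D3, D4, D5} | {D2}
V(D1) = q^(-9/2) - q^(-5/2) - q^(-3/2) - q^(-1/2)  [9 crossings, <D> = A^-7 + A^-3 + A - A^9, w = -3]
V(D2) = -q^(1/2) - q^(5/2)  (w +3, c 11, <D> = A^-1 + A^7)
V(D3) = q^(-9/2) - q^(-5/2) - q^(-3/2) - q^(-1/2)  [9 crossings, <D> = A^-13 + A^-9 + A^-5 - A^3, w = -5]
V(D4) = q^(-9/2) - q^(-5/2) - q^(-3/2) - q^(-1/2)  [9 crossings, <D> = A^-7 + A^-3 + A - A^9, w = -3]
V(D5) = q^(-9/2) - q^(-5/2) - q^(-3/2) - q^(-1/2)  [11 crossings, <D> = A^-13 + A^-9 + A^-5 - A^3, w = -5]
insight: V(q) takes 2 values over 5 diagrams, fixing the grouping


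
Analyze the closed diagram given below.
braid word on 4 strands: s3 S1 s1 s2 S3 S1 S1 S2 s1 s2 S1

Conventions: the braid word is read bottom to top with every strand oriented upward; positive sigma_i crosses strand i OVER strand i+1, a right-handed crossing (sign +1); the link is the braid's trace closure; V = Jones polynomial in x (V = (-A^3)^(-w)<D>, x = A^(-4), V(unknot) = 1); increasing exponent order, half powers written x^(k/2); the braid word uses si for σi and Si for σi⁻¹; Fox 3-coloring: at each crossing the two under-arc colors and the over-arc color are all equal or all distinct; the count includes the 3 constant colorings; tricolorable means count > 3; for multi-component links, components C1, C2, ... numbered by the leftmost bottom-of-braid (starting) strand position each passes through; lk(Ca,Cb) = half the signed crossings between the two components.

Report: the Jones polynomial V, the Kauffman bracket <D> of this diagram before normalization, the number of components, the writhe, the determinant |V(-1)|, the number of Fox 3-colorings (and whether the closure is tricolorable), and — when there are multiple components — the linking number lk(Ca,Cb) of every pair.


V(x) = -x^-4 + x^-3 + x^-1
bracket: -A - A^9 + A^13, w = -1
1 component, writhe -1, over 11 crossings
det 3, colorings 9 of 3^11 — tricolorable
observation: w = -1 shifts under R1 moves; the (-A^3)^(1) factor cancels that in V


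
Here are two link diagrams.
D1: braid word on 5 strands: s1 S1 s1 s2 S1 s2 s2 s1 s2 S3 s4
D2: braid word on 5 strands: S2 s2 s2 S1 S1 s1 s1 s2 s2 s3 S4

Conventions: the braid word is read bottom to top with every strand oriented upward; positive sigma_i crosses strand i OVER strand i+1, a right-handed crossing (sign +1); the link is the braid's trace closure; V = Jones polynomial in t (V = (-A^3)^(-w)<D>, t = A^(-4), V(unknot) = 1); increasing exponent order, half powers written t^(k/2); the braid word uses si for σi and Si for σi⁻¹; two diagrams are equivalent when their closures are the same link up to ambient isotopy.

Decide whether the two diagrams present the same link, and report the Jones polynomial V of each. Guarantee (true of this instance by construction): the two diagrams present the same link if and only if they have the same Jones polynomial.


same link: no
V(D1) = -t^(3/2) - 2t^(7/2) + t^(9/2) - t^(11/2) + t^(13/2)  [11 crossings, <D> = -A^-11 + A^-7 - A^-3 + 2A + A^9, w = +5]
D2 (bracket -A^-9 + A^-1 + A^3 + A^7; 11 crossings at w = +3): V = -t^(1/2) - t^(3/2) - t^(5/2) + t^(9/2)
note: 2 values of V(t) split the 2 diagrams


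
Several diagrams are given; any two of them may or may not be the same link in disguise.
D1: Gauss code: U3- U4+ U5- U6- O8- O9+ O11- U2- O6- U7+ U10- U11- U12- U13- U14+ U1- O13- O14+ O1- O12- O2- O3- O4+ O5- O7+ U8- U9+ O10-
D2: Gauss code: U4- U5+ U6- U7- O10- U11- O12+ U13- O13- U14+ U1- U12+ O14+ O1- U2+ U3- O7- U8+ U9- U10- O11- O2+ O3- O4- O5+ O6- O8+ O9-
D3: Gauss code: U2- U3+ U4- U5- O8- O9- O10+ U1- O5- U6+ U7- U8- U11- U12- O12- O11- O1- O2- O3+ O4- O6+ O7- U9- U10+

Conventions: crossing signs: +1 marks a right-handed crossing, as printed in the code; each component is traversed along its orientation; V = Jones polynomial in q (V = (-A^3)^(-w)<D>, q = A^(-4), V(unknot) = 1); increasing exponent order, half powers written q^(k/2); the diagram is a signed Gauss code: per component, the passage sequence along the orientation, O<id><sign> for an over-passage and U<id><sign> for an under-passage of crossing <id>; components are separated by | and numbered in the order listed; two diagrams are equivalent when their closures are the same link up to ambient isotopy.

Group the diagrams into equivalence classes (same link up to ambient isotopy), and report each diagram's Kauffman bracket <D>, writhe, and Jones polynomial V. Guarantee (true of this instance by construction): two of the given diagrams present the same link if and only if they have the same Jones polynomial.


grouping into links: {D1, D2, D3}
V(D1) = -q^-4 + q^-3 + q^-1  (w -6, c 14, <D> = A^-14 + A^-6 - A^-2)
V(D2) = -q^-4 + q^-3 + q^-1  [14 crossings, <D> = A^-8 + 1 - A^4, w = -4]
V(D3) = -q^-4 + q^-3 + q^-1  [12 crossings, <D> = A^-14 + A^-6 - A^-2, w = -6]
why: all 3 diagrams share one V(q), hence one class


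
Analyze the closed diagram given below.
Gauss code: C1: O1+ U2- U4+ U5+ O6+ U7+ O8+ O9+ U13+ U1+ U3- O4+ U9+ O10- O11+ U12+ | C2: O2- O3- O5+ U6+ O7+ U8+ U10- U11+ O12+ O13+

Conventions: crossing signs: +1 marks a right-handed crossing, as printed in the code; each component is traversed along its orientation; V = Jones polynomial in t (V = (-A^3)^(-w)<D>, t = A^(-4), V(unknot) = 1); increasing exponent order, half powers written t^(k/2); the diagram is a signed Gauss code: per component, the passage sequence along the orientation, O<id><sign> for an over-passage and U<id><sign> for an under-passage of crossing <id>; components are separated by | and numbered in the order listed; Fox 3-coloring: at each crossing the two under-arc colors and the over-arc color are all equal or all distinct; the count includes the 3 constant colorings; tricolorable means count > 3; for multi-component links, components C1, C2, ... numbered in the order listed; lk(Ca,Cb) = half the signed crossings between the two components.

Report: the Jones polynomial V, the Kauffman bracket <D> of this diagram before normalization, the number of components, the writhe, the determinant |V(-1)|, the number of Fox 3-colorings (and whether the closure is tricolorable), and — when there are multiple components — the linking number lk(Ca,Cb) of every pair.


V = -t^(5/2) - 2t^(9/2) + 2t^(11/2) - 2t^(13/2) + 2t^(15/2) - 2t^(17/2) + t^(19/2)
<D> = -A^-17 + 2A^-13 - 2A^-9 + 2A^-5 - 2A^-1 + 2A^3 + A^11 (w = +7)
2 components over 13 crossings, w = +7
lk(C1,C2): +2
9 Fox colorings among 3^13, |V(-1)| = 12: tricolorable
why: w = +7 (over 13 crossings) is diagram-only; (-A^3)^(-7) removes it from V


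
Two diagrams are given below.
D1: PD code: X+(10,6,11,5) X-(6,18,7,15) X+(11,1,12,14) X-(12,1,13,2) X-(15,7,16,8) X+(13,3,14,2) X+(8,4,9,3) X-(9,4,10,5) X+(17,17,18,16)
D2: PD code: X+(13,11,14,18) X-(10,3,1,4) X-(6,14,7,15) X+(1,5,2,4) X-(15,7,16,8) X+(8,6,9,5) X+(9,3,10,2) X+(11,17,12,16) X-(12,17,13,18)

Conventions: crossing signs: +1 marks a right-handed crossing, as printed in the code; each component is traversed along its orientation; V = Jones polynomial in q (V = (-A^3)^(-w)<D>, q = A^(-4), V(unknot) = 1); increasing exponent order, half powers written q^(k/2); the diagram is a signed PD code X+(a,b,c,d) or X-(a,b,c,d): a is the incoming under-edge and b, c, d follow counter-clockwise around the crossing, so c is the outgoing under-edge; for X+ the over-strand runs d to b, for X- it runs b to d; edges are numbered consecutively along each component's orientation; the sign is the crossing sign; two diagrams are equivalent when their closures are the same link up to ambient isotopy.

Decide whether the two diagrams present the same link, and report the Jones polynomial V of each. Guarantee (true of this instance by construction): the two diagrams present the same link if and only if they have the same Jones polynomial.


same link: yes
V(D1) = -q^(-5/2) - q^(-1/2)  [9 crossings, <D> = A^5 + A^13, w = +1]
D2 (bracket A^5 + A^13; 9 crossings at w = +1): V = -q^(-5/2) - q^(-1/2)
note: one V(q) for all 2 diagrams — one class (guaranteed)


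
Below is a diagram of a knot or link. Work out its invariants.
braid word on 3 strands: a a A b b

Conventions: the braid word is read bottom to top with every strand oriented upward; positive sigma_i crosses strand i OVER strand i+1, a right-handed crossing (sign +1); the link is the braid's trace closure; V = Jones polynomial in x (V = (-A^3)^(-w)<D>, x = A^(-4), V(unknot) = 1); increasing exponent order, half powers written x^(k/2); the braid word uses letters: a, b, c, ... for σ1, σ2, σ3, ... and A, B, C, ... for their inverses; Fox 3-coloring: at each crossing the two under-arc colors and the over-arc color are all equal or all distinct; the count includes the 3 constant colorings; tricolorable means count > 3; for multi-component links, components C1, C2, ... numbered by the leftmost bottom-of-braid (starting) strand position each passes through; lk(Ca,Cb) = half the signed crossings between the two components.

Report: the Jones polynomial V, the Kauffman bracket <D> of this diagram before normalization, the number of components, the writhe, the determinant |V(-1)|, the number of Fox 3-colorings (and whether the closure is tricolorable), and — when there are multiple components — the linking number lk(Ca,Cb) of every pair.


Jones polynomial: V(x) = -x^(1/2) - x^(5/2)
<D> = A^-1 + A^7; writhe +3
components 2, writhe +3 (5 crossings)
linking number lk(C1,C2) = +1
3-colorings: 3 of 3^5, det 2 — not tricolorable
note: inverse pairs cancel, leaving σ1 σ2 σ2


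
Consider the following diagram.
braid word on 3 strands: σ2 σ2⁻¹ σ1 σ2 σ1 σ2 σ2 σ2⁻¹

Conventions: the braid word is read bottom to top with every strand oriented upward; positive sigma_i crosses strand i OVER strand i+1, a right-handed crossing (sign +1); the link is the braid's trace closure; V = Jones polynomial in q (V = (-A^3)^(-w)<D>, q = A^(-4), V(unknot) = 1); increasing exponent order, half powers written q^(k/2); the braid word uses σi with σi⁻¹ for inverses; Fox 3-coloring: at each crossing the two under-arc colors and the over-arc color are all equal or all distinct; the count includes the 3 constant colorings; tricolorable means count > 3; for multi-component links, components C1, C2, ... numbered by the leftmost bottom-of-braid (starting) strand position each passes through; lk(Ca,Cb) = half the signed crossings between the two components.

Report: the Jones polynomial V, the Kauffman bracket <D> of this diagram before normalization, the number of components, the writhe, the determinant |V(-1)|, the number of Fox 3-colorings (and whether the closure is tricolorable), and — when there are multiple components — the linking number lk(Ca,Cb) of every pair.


V = q + q^3 - q^4
<D> = -A^-4 + 1 + A^8 (w = +4)
1 component over 8 crossings, w = +4
9 Fox colorings among 3^8, |V(-1)| = 3: tricolorable
why: w = +4 shifts under R1 moves; the (-A^3)^(-4) factor cancels that in V


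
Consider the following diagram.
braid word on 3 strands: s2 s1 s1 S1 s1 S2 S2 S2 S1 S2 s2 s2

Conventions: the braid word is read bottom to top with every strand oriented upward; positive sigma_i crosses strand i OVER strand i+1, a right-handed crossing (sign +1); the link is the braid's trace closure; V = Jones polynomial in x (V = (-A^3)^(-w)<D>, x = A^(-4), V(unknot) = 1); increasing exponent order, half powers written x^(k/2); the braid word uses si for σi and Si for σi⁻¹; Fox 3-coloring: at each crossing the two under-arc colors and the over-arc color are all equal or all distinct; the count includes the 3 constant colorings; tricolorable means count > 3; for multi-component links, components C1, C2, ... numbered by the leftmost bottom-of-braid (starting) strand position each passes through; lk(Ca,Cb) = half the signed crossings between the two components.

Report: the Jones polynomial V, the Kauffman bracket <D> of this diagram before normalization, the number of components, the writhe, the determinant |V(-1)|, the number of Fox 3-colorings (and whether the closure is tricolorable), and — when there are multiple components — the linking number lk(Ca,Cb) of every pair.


Jones polynomial: V(x) = -x^-3 + 2x^-2 - 2x^-1 + 3 - 2x + 2x^2 - x^3
<D> = -A^-12 + 2A^-8 - 2A^-4 + 3 - 2A^4 + 2A^8 - A^12; writhe 0
components 1, writhe 0 (12 crossings)
3-colorings: 3 of 3^12, det 13 — not tricolorable
note: |V(-1)| = 13: so not tricolorable, since 3 does not divide 13


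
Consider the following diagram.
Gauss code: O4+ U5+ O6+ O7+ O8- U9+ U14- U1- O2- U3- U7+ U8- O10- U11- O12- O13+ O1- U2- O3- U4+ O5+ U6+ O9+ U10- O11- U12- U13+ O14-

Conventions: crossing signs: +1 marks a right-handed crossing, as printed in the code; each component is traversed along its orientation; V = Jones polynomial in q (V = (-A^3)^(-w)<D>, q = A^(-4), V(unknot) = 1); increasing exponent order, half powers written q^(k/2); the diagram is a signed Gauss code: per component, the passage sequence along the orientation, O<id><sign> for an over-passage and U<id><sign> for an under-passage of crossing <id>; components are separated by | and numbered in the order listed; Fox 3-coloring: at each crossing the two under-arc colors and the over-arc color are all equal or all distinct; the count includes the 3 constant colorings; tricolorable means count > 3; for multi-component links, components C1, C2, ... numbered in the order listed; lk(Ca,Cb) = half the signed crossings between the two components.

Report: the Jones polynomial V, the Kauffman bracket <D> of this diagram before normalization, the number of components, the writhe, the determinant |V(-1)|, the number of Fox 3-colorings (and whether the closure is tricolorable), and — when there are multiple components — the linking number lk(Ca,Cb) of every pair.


V(q) = -q^-5 + q^-4 - q^-3 + 2q^-2 - q^-1 + 2 - q
bracket: -A^-10 + 2A^-6 - A^-2 + 2A^2 - A^6 + A^10 - A^14, w = -2
1 component, writhe -2, over 14 crossings
det 9, colorings 9 of 3^14 — tricolorable
observation: |V(-1)| = 9: so tricolorable, since 3 divides 9


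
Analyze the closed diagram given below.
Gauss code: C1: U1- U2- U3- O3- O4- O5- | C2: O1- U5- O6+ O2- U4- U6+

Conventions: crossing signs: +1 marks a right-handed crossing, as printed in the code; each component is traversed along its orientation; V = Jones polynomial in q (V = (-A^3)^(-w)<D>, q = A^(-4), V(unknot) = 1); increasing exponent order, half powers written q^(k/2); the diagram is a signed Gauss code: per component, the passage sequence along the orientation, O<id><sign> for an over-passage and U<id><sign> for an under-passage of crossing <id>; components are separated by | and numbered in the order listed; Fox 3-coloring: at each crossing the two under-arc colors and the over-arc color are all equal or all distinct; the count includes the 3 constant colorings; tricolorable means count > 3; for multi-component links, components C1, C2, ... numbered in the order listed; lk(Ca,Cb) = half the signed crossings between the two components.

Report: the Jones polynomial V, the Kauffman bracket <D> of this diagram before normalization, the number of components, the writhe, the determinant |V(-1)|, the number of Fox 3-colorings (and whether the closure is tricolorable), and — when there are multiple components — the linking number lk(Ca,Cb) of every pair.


Jones polynomial: V(q) = -q^(-9/2) - q^(-5/2) + q^(-3/2) - q^(-1/2)
<D> = -A^-10 + A^-6 - A^-2 - A^6; writhe -4
components 2, writhe -4 (6 crossings)
linking number lk(C1,C2) = -2
3-colorings: 3 of 3^6, det 4 — not tricolorable
note: w = -4 (over 6 crossings) is diagram-only; (-A^3)^(4) removes it from V


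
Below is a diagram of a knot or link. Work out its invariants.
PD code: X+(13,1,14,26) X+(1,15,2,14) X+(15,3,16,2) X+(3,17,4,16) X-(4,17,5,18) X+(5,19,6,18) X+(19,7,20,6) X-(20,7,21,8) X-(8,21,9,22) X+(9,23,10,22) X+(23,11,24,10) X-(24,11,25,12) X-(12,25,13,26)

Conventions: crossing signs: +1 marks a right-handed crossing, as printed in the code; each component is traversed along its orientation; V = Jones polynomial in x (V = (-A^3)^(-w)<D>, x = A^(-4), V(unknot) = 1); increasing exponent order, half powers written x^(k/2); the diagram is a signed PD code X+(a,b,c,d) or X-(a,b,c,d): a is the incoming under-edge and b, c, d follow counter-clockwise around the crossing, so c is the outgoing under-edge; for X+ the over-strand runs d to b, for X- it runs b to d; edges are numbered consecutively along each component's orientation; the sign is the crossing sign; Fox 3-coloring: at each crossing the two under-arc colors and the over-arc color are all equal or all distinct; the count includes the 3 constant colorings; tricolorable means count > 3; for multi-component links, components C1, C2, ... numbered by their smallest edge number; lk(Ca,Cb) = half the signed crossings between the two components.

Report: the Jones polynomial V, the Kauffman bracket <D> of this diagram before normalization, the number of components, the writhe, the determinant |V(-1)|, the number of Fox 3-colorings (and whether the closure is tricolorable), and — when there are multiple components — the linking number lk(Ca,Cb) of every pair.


V = x + x^3 - x^4
<D> = A^-7 - A^-3 - A^5 (w = +3)
1 component over 13 crossings, w = +3
9 Fox colorings among 3^13, |V(-1)| = 3: tricolorable
why: the span of V is 3, forcing >= 3 crossings in any diagram


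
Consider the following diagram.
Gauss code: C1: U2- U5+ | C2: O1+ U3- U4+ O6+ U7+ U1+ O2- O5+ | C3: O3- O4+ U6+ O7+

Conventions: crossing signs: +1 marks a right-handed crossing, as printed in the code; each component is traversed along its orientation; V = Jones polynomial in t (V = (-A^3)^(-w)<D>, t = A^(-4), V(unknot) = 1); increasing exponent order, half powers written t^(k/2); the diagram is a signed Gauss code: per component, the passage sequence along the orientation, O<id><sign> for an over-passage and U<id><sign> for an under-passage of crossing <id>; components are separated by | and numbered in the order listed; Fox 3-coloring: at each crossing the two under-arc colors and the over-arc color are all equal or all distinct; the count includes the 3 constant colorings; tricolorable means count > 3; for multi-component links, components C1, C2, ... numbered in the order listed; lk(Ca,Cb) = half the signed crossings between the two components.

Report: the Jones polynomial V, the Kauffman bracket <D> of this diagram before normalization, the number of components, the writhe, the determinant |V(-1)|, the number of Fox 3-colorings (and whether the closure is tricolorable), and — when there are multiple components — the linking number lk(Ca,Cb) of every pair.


Jones polynomial: V(t) = 1 + t + t^2 + t^3
<D> = -A^-3 - A - A^5 - A^9; writhe +3
components 3, writhe +3 (7 crossings)
linking number lk(C1,C2) = 0
lk(C1,C3): 0
lk(C2,C3) = +1
3-colorings: 9 of 3^7, det 0 — tricolorable
note: det 0 = |V(-1)|; divisible by 3, so tricolorable


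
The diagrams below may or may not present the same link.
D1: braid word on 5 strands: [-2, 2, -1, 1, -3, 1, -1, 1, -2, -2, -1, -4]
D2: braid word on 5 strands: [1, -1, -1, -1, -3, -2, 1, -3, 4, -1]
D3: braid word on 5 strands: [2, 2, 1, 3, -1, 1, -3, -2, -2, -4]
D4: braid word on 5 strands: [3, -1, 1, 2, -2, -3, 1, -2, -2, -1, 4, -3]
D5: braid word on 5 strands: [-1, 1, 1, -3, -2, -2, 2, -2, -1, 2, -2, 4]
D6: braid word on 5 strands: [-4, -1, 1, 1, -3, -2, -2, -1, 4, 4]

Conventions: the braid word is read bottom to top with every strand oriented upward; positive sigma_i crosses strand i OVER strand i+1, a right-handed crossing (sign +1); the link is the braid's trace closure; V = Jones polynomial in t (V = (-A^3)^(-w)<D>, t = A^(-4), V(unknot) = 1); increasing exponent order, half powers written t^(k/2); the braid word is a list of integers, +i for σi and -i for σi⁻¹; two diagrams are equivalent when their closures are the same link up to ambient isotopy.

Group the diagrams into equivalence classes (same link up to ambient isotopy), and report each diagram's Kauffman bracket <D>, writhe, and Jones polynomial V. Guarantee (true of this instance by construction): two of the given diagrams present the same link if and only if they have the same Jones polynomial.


classes: {D1, D4, D5, D6} | {D2} | {D3}
V(D1) = t^-3 + t^-2 + t^-1 + 1  [12 crossings, <D> = A^-12 + A^-8 + A^-4 + 1, w = -4]
D2 (bracket A^-8 + 2 + A^8; 10 crossings at w = -4): V = t^-5 + 2t^-3 + t^-1
D3 (bracket A^-4 + 2 + A^4; 10 crossings at w = 0): V = t^-1 + 2 + t
V(D4) = t^-3 + t^-2 + t^-1 + 1  (w -2, c 12, <D> = A^-6 + A^-2 + A^2 + A^6)
D5 (bracket A^-6 + A^-2 + A^2 + A^6; 12 crossings at w = -2): V = t^-3 + t^-2 + t^-1 + 1
V(D6) = t^-3 + t^-2 + t^-1 + 1  [10 crossings, <D> = A^-6 + A^-2 + A^2 + A^6, w = -2]
note: 3 classes among 6 diagrams; unequal V(t) rules out equality


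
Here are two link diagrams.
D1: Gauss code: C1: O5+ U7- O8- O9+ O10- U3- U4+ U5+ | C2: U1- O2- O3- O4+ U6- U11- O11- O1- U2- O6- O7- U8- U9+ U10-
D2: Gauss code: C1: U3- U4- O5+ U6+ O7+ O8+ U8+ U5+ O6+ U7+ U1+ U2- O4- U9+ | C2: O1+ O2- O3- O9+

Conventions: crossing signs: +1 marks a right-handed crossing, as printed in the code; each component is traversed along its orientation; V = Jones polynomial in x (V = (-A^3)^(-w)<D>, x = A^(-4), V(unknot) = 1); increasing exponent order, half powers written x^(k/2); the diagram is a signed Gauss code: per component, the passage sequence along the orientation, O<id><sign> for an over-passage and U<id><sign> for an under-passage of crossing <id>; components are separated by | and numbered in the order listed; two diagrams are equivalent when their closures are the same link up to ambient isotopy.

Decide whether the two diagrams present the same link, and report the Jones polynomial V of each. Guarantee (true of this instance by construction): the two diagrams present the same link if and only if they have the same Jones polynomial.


same link: no
V(D1) = x^(-13/2) - x^(-11/2) + x^(-9/2) - 2x^(-7/2) - x^(-3/2)  [11 crossings, <D> = A^-9 + 2A^-1 - A^3 + A^7 - A^11, w = -5]
V(D2) = -x^(1/2) - x^(3/2) - x^(5/2) + x^(9/2)  [9 crossings, <D> = -A^-9 + A^-1 + A^3 + A^7, w = +3]
insight: comparing 2 Jones polynomials yields 2 groups
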